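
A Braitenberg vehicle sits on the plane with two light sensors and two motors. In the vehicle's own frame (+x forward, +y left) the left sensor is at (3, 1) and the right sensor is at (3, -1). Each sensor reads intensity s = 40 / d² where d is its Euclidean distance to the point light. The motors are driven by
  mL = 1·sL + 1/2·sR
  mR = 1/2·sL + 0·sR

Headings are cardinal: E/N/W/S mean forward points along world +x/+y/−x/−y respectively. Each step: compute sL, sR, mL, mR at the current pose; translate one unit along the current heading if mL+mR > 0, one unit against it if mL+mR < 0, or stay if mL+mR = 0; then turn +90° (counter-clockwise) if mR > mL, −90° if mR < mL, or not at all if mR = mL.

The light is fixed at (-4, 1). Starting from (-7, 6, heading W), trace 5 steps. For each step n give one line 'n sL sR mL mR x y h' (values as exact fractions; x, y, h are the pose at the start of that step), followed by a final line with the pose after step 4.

n=0: pose=(-7,6,W); sL=10/13, sR=5/9; mL=245/234, mR=5/13; mL+mR=335/234 → advance +1; mR−mL=-155/234 → turn -1·90°
n=1: pose=(-8,6,N); sL=40/89, sR=40/73; mL=4700/6497, mR=20/89; mL+mR=6160/6497 → advance +1; mR−mL=-3240/6497 → turn -1·90°
n=2: pose=(-8,7,E); sL=4/5, sR=20/13; mL=102/65, mR=2/5; mL+mR=128/65 → advance +1; mR−mL=-76/65 → turn -1·90°
n=3: pose=(-7,7,S); sL=40/13, sR=8/5; mL=252/65, mR=20/13; mL+mR=352/65 → advance +1; mR−mL=-152/65 → turn -1·90°
n=4: pose=(-7,6,W); sL=10/13, sR=5/9; mL=245/234, mR=5/13; mL+mR=335/234 → advance +1; mR−mL=-155/234 → turn -1·90°

0 10/13 5/9 245/234 5/13 -7 6 W
1 40/89 40/73 4700/6497 20/89 -8 6 N
2 4/5 20/13 102/65 2/5 -8 7 E
3 40/13 8/5 252/65 20/13 -7 7 S
4 10/13 5/9 245/234 5/13 -7 6 W
final -8 6 N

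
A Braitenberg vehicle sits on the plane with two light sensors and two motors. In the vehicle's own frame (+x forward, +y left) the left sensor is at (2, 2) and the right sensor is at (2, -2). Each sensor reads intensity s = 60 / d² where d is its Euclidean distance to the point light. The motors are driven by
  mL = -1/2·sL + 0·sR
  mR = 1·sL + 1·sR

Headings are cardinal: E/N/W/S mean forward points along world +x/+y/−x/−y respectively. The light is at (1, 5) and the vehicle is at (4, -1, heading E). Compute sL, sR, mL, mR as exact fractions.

60/41 60/89 -30/41 7800/3649

left sensor world pos  = (6, 1); dL² = 41
right sensor world pos = (6, -3); dR² = 89
sL = 60/41 = 60/41
sR = 60/89 = 60/89
mL = -1/2·sL + 0·sR = -30/41
mR = 1·sL + 1·sR = 7800/3649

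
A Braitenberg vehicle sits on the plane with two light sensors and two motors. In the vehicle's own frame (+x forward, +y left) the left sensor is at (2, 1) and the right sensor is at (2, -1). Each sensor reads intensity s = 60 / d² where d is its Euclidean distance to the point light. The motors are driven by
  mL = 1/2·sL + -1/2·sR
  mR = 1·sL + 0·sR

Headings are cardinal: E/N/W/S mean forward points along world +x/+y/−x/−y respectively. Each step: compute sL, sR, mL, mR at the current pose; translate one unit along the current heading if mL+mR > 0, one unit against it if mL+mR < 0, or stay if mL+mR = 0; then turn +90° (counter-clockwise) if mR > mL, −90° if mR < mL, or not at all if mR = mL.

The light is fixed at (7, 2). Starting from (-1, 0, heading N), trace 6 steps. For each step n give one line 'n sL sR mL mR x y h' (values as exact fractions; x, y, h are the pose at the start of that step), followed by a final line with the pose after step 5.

0 20/27 60/49 -320/1323 20/27 -1 0 N
1 15/26 3/5 -3/260 15/26 -1 1 W
2 60/73 60/109 1080/7957 60/73 -2 1 S
3 6/5 30/29 12/145 6/5 -2 0 E
4 20/27 60/49 -320/1323 20/27 -1 0 N
5 15/26 3/5 -3/260 15/26 -1 1 W
final -2 1 S

n=0: pose=(-1,0,N); sL=20/27, sR=60/49; mL=-320/1323, mR=20/27; mL+mR=220/441 → advance +1; mR−mL=1300/1323 → turn +1·90°
n=1: pose=(-1,1,W); sL=15/26, sR=3/5; mL=-3/260, mR=15/26; mL+mR=147/260 → advance +1; mR−mL=153/260 → turn +1·90°
n=2: pose=(-2,1,S); sL=60/73, sR=60/109; mL=1080/7957, mR=60/73; mL+mR=7620/7957 → advance +1; mR−mL=5460/7957 → turn +1·90°
n=3: pose=(-2,0,E); sL=6/5, sR=30/29; mL=12/145, mR=6/5; mL+mR=186/145 → advance +1; mR−mL=162/145 → turn +1·90°
n=4: pose=(-1,0,N); sL=20/27, sR=60/49; mL=-320/1323, mR=20/27; mL+mR=220/441 → advance +1; mR−mL=1300/1323 → turn +1·90°
n=5: pose=(-1,1,W); sL=15/26, sR=3/5; mL=-3/260, mR=15/26; mL+mR=147/260 → advance +1; mR−mL=153/260 → turn +1·90°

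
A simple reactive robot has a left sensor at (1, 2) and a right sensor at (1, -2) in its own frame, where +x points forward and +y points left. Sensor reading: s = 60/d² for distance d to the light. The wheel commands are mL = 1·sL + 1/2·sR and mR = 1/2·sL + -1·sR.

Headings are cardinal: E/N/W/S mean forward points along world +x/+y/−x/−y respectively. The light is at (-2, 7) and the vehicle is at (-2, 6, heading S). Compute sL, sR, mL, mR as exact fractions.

15/2 15/2 45/4 -15/4

left sensor world pos  = (0, 5); dL² = 8
right sensor world pos = (-4, 5); dR² = 8
sL = 60/8 = 15/2
sR = 60/8 = 15/2
mL = 1·sL + 1/2·sR = 45/4
mR = 1/2·sL + -1·sR = -15/4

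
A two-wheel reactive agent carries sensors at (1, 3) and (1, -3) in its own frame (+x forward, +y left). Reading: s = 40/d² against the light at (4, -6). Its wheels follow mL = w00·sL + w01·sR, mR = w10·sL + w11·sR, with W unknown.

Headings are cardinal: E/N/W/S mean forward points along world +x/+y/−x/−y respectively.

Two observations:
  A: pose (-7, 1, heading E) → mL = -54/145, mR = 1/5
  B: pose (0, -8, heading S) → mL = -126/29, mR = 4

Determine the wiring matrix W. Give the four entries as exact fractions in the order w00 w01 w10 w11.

obs A: pose=(-7,1,E) → sL=1/5, sR=10/29, mL=-54/145, mR=1/5
obs B: pose=(0,-8,S) → sL=4, sR=20/29, mL=-126/29, mR=4
sensor matrix S = [[1/5, 10/29], [4, 20/29]]; det S = -36/29
solve [mL_A; mL_B] = S·[w00; w01] and [mR_A; mR_B] = S·[w10; w11]:
  w00 = -1, w01 = -1/2, w10 = 1, w11 = 0

-1 -1/2 1 0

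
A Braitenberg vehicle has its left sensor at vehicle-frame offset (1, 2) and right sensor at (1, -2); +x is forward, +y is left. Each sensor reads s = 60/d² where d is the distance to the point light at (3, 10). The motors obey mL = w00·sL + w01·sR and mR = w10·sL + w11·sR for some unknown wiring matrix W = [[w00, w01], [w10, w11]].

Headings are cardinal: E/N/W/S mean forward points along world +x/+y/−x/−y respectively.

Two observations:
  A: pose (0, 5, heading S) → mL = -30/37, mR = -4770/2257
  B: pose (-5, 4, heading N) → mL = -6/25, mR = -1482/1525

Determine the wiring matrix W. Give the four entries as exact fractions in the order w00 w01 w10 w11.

obs A: pose=(0,5,S) → sL=60/37, sR=60/61, mL=-30/37, mR=-4770/2257
obs B: pose=(-5,4,N) → sL=12/25, sR=60/61, mL=-6/25, mR=-1482/1525
sensor matrix S = [[60/37, 60/61], [12/25, 60/61]]; det S = 12672/11285
solve [mL_A; mL_B] = S·[w00; w01] and [mR_A; mR_B] = S·[w10; w11]:
  w00 = -1/2, w01 = 0, w10 = -1, w11 = -1/2

-1/2 0 -1 -1/2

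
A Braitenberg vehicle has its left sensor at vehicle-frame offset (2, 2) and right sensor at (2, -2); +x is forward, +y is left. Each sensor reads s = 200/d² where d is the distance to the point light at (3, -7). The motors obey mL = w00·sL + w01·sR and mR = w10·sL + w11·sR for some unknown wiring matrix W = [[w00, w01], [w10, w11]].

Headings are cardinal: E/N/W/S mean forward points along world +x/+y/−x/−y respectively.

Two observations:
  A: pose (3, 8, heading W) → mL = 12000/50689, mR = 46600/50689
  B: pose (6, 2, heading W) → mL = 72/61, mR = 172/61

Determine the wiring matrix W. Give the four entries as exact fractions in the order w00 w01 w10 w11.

1/2 -1/2 1/2 1/2

obs A: pose=(3,8,W) → sL=200/173, sR=200/293, mL=12000/50689, mR=46600/50689
obs B: pose=(6,2,W) → sL=4, sR=100/61, mL=72/61, mR=172/61
sensor matrix S = [[200/173, 200/293], [4, 100/61]]; det S = -2582400/3092029
solve [mL_A; mL_B] = S·[w00; w01] and [mR_A; mR_B] = S·[w10; w11]:
  w00 = 1/2, w01 = -1/2, w10 = 1/2, w11 = 1/2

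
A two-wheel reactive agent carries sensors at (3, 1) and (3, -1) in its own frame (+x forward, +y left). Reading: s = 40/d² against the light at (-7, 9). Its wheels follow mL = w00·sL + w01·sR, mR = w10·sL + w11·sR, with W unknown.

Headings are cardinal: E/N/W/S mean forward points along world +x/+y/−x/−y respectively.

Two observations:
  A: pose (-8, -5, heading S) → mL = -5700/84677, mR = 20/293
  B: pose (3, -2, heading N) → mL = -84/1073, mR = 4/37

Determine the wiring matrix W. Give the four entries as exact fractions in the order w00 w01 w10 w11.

obs A: pose=(-8,-5,S) → sL=40/289, sR=40/293, mL=-5700/84677, mR=20/293
obs B: pose=(3,-2,N) → sL=8/29, sR=8/37, mL=-84/1073, mR=4/37
sensor matrix S = [[40/289, 40/293], [8/29, 8/37]]; det S = -702720/90858421
solve [mL_A; mL_B] = S·[w00; w01] and [mR_A; mR_B] = S·[w10; w11]:
  w00 = 1/2, w01 = -1, w10 = 0, w11 = 1/2

1/2 -1 0 1/2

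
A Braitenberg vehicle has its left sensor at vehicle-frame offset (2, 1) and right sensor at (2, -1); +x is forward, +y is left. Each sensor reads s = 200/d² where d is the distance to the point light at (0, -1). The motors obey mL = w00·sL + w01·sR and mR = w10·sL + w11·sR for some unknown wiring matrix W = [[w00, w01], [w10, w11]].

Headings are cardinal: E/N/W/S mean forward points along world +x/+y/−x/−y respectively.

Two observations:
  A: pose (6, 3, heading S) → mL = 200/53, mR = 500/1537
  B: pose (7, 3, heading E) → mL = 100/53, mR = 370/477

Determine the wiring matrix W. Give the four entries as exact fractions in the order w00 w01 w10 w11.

obs A: pose=(6,3,S) → sL=200/53, sR=200/29, mL=200/53, mR=500/1537
obs B: pose=(7,3,E) → sL=100/53, sR=20/9, mL=100/53, mR=370/477
sensor matrix S = [[200/53, 200/29], [100/53, 20/9]]; det S = -64000/13833
solve [mL_A; mL_B] = S·[w00; w01] and [mR_A; mR_B] = S·[w10; w11]:
  w00 = 1, w01 = 0, w10 = 1, w11 = -1/2

1 0 1 -1/2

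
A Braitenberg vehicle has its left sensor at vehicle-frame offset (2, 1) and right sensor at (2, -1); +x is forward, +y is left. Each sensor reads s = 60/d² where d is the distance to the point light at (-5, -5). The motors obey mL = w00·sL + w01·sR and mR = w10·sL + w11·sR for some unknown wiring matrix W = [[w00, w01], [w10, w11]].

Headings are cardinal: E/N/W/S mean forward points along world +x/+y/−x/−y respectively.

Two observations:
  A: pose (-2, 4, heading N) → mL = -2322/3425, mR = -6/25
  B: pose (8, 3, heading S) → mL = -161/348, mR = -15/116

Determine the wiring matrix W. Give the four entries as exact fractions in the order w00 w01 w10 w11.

obs A: pose=(-2,4,N) → sL=12/25, sR=60/137, mL=-2322/3425, mR=-6/25
obs B: pose=(8,3,S) → sL=15/58, sR=1/3, mL=-161/348, mR=-15/116
sensor matrix S = [[12/25, 60/137], [15/58, 1/3]]; det S = 4642/99325
solve [mL_A; mL_B] = S·[w00; w01] and [mR_A; mR_B] = S·[w10; w11]:
  w00 = -1/2, w01 = -1, w10 = -1/2, w11 = 0

-1/2 -1 -1/2 0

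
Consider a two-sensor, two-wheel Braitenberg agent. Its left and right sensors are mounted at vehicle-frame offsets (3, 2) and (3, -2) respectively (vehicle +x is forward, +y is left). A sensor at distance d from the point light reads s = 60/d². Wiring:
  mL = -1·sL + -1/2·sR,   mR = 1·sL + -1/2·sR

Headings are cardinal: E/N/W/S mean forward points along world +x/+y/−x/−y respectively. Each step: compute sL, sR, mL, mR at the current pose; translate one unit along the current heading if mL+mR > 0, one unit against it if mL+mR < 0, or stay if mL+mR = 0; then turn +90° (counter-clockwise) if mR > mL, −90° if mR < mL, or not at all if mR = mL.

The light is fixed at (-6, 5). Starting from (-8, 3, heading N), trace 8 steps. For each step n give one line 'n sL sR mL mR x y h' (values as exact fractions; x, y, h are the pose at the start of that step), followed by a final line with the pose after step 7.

0 60/17 60 -570/17 -450/17 -8 3 N
1 6/5 30/13 -153/65 3/65 -8 2 W
2 60/37 4/3 -254/111 106/111 -7 2 S
3 15 3 -33/2 27/2 -7 3 E
4 60/17 60 -570/17 -450/17 -8 3 N
5 6/5 30/13 -153/65 3/65 -8 2 W
6 60/37 4/3 -254/111 106/111 -7 2 S
7 15 3 -33/2 27/2 -7 3 E
final -8 3 N

n=0: pose=(-8,3,N); sL=60/17, sR=60; mL=-570/17, mR=-450/17; mL+mR=-60 → advance -1; mR−mL=120/17 → turn +1·90°
n=1: pose=(-8,2,W); sL=6/5, sR=30/13; mL=-153/65, mR=3/65; mL+mR=-30/13 → advance -1; mR−mL=12/5 → turn +1·90°
n=2: pose=(-7,2,S); sL=60/37, sR=4/3; mL=-254/111, mR=106/111; mL+mR=-4/3 → advance -1; mR−mL=120/37 → turn +1·90°
n=3: pose=(-7,3,E); sL=15, sR=3; mL=-33/2, mR=27/2; mL+mR=-3 → advance -1; mR−mL=30 → turn +1·90°
n=4: pose=(-8,3,N); sL=60/17, sR=60; mL=-570/17, mR=-450/17; mL+mR=-60 → advance -1; mR−mL=120/17 → turn +1·90°
n=5: pose=(-8,2,W); sL=6/5, sR=30/13; mL=-153/65, mR=3/65; mL+mR=-30/13 → advance -1; mR−mL=12/5 → turn +1·90°
n=6: pose=(-7,2,S); sL=60/37, sR=4/3; mL=-254/111, mR=106/111; mL+mR=-4/3 → advance -1; mR−mL=120/37 → turn +1·90°
n=7: pose=(-7,3,E); sL=15, sR=3; mL=-33/2, mR=27/2; mL+mR=-3 → advance -1; mR−mL=30 → turn +1·90°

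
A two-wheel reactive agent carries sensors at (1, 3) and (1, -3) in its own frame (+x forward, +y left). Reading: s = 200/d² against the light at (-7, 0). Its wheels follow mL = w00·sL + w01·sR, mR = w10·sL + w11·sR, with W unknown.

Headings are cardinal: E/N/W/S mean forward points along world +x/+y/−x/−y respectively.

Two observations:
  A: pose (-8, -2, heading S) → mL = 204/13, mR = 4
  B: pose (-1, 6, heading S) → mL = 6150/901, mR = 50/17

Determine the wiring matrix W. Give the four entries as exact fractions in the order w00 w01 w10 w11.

1/2 1 0 1/2

obs A: pose=(-8,-2,S) → sL=200/13, sR=8, mL=204/13, mR=4
obs B: pose=(-1,6,S) → sL=100/53, sR=100/17, mL=6150/901, mR=50/17
sensor matrix S = [[200/13, 8], [100/53, 100/17]]; det S = 883200/11713
solve [mL_A; mL_B] = S·[w00; w01] and [mR_A; mR_B] = S·[w10; w11]:
  w00 = 1/2, w01 = 1, w10 = 0, w11 = 1/2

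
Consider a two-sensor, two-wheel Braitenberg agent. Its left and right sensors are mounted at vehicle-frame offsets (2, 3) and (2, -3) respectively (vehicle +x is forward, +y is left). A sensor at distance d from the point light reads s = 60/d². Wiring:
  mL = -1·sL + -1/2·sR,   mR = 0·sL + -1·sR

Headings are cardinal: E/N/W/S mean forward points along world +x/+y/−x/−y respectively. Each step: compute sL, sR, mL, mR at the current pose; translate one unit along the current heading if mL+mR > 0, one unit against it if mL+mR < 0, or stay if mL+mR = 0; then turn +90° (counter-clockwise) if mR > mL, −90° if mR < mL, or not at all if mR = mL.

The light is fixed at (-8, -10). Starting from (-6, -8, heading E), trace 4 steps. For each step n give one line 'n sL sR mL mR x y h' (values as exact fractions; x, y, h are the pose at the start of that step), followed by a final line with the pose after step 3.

n=0: pose=(-6,-8,E); sL=60/41, sR=60/17; mL=-2250/697, mR=-60/17; mL+mR=-4710/697 → advance -1; mR−mL=-210/697 → turn -1·90°
n=1: pose=(-7,-8,S); sL=15/4, sR=15; mL=-45/4, mR=-15; mL+mR=-105/4 → advance -1; mR−mL=-15/4 → turn -1·90°
n=2: pose=(-7,-7,W); sL=60, sR=60/37; mL=-2250/37, mR=-60/37; mL+mR=-2310/37 → advance -1; mR−mL=2190/37 → turn +1·90°
n=3: pose=(-6,-7,S); sL=30/13, sR=30; mL=-225/13, mR=-30; mL+mR=-615/13 → advance -1; mR−mL=-165/13 → turn -1·90°

0 60/41 60/17 -2250/697 -60/17 -6 -8 E
1 15/4 15 -45/4 -15 -7 -8 S
2 60 60/37 -2250/37 -60/37 -7 -7 W
3 30/13 30 -225/13 -30 -6 -7 S
final -6 -6 W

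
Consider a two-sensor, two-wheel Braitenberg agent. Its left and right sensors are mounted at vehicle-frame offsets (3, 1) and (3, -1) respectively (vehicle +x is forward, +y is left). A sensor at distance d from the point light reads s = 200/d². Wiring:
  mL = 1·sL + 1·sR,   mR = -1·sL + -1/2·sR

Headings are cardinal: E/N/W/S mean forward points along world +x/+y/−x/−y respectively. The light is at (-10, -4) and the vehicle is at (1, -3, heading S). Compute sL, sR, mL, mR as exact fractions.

50/37 25/13 1575/481 -2225/962

left sensor world pos  = (2, -6); dL² = 148
right sensor world pos = (0, -6); dR² = 104
sL = 200/148 = 50/37
sR = 200/104 = 25/13
mL = 1·sL + 1·sR = 1575/481
mR = -1·sL + -1/2·sR = -2225/962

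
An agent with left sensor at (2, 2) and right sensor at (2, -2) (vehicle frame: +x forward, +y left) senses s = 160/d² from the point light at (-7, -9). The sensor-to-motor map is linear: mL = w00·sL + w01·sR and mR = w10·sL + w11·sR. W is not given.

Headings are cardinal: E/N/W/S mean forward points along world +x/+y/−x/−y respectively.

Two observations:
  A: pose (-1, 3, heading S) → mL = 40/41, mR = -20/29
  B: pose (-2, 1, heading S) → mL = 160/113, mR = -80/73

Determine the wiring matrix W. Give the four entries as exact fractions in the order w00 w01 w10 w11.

obs A: pose=(-1,3,S) → sL=40/41, sR=40/29, mL=40/41, mR=-20/29
obs B: pose=(-2,1,S) → sL=160/113, sR=160/73, mL=160/113, mR=-80/73
sensor matrix S = [[40/41, 40/29], [160/113, 160/73]]; det S = 1817600/9808061
solve [mL_A; mL_B] = S·[w00; w01] and [mR_A; mR_B] = S·[w10; w11]:
  w00 = 1, w01 = 0, w10 = 0, w11 = -1/2

1 0 0 -1/2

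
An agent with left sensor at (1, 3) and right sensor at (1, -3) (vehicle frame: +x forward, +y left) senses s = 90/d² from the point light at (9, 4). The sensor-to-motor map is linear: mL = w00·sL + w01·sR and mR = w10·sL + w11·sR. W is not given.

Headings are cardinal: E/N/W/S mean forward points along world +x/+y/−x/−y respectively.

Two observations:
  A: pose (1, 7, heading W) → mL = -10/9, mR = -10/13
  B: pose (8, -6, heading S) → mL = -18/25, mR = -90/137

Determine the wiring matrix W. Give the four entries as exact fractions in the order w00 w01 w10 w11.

obs A: pose=(1,7,W) → sL=10/9, sR=10/13, mL=-10/9, mR=-10/13
obs B: pose=(8,-6,S) → sL=18/25, sR=90/137, mL=-18/25, mR=-90/137
sensor matrix S = [[10/9, 10/13], [18/25, 90/137]]; det S = 1568/8905
solve [mL_A; mL_B] = S·[w00; w01] and [mR_A; mR_B] = S·[w10; w11]:
  w00 = -1, w01 = 0, w10 = 0, w11 = -1

-1 0 0 -1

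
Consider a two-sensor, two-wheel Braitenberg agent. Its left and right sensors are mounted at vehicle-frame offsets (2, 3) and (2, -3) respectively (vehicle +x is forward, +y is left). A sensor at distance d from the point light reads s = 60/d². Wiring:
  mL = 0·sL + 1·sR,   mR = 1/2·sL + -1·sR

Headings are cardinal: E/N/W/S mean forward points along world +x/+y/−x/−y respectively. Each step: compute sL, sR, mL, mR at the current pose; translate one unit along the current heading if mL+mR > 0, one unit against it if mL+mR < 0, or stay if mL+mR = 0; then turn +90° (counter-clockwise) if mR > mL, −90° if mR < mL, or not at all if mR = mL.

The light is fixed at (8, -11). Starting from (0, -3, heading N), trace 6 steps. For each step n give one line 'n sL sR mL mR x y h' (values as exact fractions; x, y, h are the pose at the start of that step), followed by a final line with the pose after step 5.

n=0: pose=(0,-3,N); sL=60/221, sR=12/25; mL=12/25, mR=-1902/5525; mL+mR=30/221 → advance +1; mR−mL=-4554/5525 → turn -1·90°
n=1: pose=(0,-2,E); sL=1/3, sR=5/6; mL=5/6, mR=-2/3; mL+mR=1/6 → advance +1; mR−mL=-3/2 → turn -1·90°
n=2: pose=(1,-2,S); sL=12/13, sR=60/149; mL=60/149, mR=114/1937; mL+mR=6/13 → advance +1; mR−mL=-666/1937 → turn -1·90°
n=3: pose=(1,-3,W); sL=30/53, sR=30/101; mL=30/101, mR=-75/5353; mL+mR=15/53 → advance +1; mR−mL=-1665/5353 → turn -1·90°
n=4: pose=(0,-3,N); sL=60/221, sR=12/25; mL=12/25, mR=-1902/5525; mL+mR=30/221 → advance +1; mR−mL=-4554/5525 → turn -1·90°
n=5: pose=(0,-2,E); sL=1/3, sR=5/6; mL=5/6, mR=-2/3; mL+mR=1/6 → advance +1; mR−mL=-3/2 → turn -1·90°

0 60/221 12/25 12/25 -1902/5525 0 -3 N
1 1/3 5/6 5/6 -2/3 0 -2 E
2 12/13 60/149 60/149 114/1937 1 -2 S
3 30/53 30/101 30/101 -75/5353 1 -3 W
4 60/221 12/25 12/25 -1902/5525 0 -3 N
5 1/3 5/6 5/6 -2/3 0 -2 E
final 1 -2 S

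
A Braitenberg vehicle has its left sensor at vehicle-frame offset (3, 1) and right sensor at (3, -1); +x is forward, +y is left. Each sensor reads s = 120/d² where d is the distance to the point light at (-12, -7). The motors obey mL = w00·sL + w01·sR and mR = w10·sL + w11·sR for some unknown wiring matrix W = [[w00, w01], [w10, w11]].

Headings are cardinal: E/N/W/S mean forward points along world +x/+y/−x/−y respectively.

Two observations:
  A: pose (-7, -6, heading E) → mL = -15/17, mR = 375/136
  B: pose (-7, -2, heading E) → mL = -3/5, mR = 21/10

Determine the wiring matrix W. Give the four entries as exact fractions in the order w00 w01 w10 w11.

obs A: pose=(-7,-6,E) → sL=30/17, sR=15/8, mL=-15/17, mR=375/136
obs B: pose=(-7,-2,E) → sL=6/5, sR=3/2, mL=-3/5, mR=21/10
sensor matrix S = [[30/17, 15/8], [6/5, 3/2]]; det S = 27/68
solve [mL_A; mL_B] = S·[w00; w01] and [mR_A; mR_B] = S·[w10; w11]:
  w00 = -1/2, w01 = 0, w10 = 1/2, w11 = 1

-1/2 0 1/2 1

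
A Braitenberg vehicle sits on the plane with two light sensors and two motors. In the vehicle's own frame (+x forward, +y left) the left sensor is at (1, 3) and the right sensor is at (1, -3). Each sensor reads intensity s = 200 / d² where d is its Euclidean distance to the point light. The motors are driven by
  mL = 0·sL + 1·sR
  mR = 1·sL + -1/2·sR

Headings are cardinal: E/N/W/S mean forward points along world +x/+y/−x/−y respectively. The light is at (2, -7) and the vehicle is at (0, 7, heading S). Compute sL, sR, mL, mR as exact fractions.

left sensor world pos  = (3, 6); dL² = 170
right sensor world pos = (-3, 6); dR² = 194
sL = 200/170 = 20/17
sR = 200/194 = 100/97
mL = 0·sL + 1·sR = 100/97
mR = 1·sL + -1/2·sR = 1090/1649

20/17 100/97 100/97 1090/1649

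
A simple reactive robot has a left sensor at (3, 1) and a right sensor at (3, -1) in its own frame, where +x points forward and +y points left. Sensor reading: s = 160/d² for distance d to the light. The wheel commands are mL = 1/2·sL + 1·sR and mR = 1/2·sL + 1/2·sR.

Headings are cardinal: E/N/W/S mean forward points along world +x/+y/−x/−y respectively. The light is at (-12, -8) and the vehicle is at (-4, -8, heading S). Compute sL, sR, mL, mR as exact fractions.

left sensor world pos  = (-3, -11); dL² = 90
right sensor world pos = (-5, -11); dR² = 58
sL = 160/90 = 16/9
sR = 160/58 = 80/29
mL = 1/2·sL + 1·sR = 952/261
mR = 1/2·sL + 1/2·sR = 592/261

16/9 80/29 952/261 592/261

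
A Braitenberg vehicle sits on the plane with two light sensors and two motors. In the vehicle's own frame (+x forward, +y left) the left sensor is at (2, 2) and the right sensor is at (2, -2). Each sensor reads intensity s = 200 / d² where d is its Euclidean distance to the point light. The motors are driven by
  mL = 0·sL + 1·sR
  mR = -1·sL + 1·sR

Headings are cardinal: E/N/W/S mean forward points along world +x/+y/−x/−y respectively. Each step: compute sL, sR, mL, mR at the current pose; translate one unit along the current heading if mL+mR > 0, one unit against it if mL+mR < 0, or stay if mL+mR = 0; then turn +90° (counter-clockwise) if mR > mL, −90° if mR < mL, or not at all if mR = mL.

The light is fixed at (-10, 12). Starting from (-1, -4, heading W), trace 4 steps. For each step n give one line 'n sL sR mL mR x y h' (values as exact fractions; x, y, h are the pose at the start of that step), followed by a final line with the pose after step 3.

0 200/373 40/49 40/49 5120/18277 -1 -4 W
1 25/29 25/37 25/37 -200/1073 -2 -4 N
2 200/269 200/389 200/389 -24000/104641 -2 -3 E
3 20/41 100/169 100/169 720/6929 -1 -3 S
final -1 -4 W

n=0: pose=(-1,-4,W); sL=200/373, sR=40/49; mL=40/49, mR=5120/18277; mL+mR=20040/18277 → advance +1; mR−mL=-200/373 → turn -1·90°
n=1: pose=(-2,-4,N); sL=25/29, sR=25/37; mL=25/37, mR=-200/1073; mL+mR=525/1073 → advance +1; mR−mL=-25/29 → turn -1·90°
n=2: pose=(-2,-3,E); sL=200/269, sR=200/389; mL=200/389, mR=-24000/104641; mL+mR=29800/104641 → advance +1; mR−mL=-200/269 → turn -1·90°
n=3: pose=(-1,-3,S); sL=20/41, sR=100/169; mL=100/169, mR=720/6929; mL+mR=4820/6929 → advance +1; mR−mL=-20/41 → turn -1·90°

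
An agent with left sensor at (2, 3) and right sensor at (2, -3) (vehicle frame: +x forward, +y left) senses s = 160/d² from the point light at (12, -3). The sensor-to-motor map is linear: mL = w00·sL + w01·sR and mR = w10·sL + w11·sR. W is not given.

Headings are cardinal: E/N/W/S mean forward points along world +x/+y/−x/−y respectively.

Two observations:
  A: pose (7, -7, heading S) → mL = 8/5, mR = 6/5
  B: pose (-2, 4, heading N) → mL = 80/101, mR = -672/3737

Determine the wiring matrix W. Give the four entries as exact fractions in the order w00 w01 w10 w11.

0 1 1/2 -1/2

obs A: pose=(7,-7,S) → sL=4, sR=8/5, mL=8/5, mR=6/5
obs B: pose=(-2,4,N) → sL=16/37, sR=80/101, mL=80/101, mR=-672/3737
sensor matrix S = [[4, 8/5], [16/37, 80/101]]; det S = 46272/18685
solve [mL_A; mL_B] = S·[w00; w01] and [mR_A; mR_B] = S·[w10; w11]:
  w00 = 0, w01 = 1, w10 = 1/2, w11 = -1/2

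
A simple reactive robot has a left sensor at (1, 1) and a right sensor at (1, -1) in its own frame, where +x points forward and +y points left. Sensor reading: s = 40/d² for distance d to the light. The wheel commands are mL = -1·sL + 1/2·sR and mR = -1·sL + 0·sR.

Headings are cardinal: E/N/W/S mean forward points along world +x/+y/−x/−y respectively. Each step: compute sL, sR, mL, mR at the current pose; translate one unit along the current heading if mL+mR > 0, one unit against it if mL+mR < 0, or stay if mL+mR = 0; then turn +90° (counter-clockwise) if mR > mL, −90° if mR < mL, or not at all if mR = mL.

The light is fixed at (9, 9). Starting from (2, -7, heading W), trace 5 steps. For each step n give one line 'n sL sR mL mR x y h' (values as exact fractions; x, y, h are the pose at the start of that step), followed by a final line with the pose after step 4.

0 40/353 40/289 -4500/102017 -40/353 2 -7 W
1 20/137 4/25 -226/3425 -20/137 3 -7 N
2 40/281 40/349 -8340/98069 -40/281 3 -8 E
3 1/9 10/97 -52/873 -1/9 2 -8 S
4 40/353 40/289 -4500/102017 -40/353 2 -7 W
final 3 -7 N

n=0: pose=(2,-7,W); sL=40/353, sR=40/289; mL=-4500/102017, mR=-40/353; mL+mR=-16060/102017 → advance -1; mR−mL=-20/289 → turn -1·90°
n=1: pose=(3,-7,N); sL=20/137, sR=4/25; mL=-226/3425, mR=-20/137; mL+mR=-726/3425 → advance -1; mR−mL=-2/25 → turn -1·90°
n=2: pose=(3,-8,E); sL=40/281, sR=40/349; mL=-8340/98069, mR=-40/281; mL+mR=-22300/98069 → advance -1; mR−mL=-20/349 → turn -1·90°
n=3: pose=(2,-8,S); sL=1/9, sR=10/97; mL=-52/873, mR=-1/9; mL+mR=-149/873 → advance -1; mR−mL=-5/97 → turn -1·90°
n=4: pose=(2,-7,W); sL=40/353, sR=40/289; mL=-4500/102017, mR=-40/353; mL+mR=-16060/102017 → advance -1; mR−mL=-20/289 → turn -1·90°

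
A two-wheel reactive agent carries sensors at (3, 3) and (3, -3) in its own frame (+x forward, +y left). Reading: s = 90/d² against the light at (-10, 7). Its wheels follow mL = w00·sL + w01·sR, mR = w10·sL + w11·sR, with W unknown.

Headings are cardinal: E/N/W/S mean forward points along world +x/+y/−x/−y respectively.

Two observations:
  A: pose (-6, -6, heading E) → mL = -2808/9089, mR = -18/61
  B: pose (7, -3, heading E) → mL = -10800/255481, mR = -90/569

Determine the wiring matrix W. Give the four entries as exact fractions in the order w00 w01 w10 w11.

obs A: pose=(-6,-6,E) → sL=90/149, sR=18/61, mL=-2808/9089, mR=-18/61
obs B: pose=(7,-3,E) → sL=90/449, sR=90/569, mL=-10800/255481, mR=-90/569
sensor matrix S = [[90/149, 18/61], [90/449, 90/569]]; det S = 84505680/2322066809
solve [mL_A; mL_B] = S·[w00; w01] and [mR_A; mR_B] = S·[w10; w11]:
  w00 = -1, w01 = 1, w10 = 0, w11 = -1

-1 1 0 -1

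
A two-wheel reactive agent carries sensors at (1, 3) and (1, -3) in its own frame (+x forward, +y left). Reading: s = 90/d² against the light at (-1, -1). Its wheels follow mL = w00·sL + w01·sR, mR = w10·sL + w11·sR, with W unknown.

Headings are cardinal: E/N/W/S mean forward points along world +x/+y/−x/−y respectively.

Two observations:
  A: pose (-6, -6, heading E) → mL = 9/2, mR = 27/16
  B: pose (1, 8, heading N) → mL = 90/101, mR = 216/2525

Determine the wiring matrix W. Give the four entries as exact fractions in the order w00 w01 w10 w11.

1 0 1/2 -1/2

obs A: pose=(-6,-6,E) → sL=9/2, sR=9/8, mL=9/2, mR=27/16
obs B: pose=(1,8,N) → sL=90/101, sR=18/25, mL=90/101, mR=216/2525
sensor matrix S = [[9/2, 9/8], [90/101, 18/25]]; det S = 22599/10100
solve [mL_A; mL_B] = S·[w00; w01] and [mR_A; mR_B] = S·[w10; w11]:
  w00 = 1, w01 = 0, w10 = 1/2, w11 = -1/2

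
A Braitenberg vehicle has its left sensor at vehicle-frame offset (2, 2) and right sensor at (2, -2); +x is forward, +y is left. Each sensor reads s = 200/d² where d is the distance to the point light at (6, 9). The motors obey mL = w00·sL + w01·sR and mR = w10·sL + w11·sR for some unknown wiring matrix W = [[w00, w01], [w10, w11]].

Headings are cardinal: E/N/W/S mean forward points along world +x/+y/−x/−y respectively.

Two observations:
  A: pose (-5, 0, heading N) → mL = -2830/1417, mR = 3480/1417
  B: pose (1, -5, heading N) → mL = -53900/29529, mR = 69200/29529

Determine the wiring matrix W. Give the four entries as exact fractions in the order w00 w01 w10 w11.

-1/2 -1 1 1

obs A: pose=(-5,0,N) → sL=100/109, sR=20/13, mL=-2830/1417, mR=3480/1417
obs B: pose=(1,-5,N) → sL=200/193, sR=200/153, mL=-53900/29529, mR=69200/29529
sensor matrix S = [[100/109, 20/13], [200/193, 200/153]]; det S = -16528000/41842593
solve [mL_A; mL_B] = S·[w00; w01] and [mR_A; mR_B] = S·[w10; w11]:
  w00 = -1/2, w01 = -1, w10 = 1, w11 = 1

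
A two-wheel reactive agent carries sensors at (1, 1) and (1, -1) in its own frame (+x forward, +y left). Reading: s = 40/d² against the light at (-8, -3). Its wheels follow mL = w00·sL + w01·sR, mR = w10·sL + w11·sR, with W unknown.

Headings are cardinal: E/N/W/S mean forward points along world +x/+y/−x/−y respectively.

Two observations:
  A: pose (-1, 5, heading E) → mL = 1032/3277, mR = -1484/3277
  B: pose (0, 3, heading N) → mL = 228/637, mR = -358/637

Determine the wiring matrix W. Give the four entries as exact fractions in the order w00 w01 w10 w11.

obs A: pose=(-1,5,E) → sL=8/29, sR=40/113, mL=1032/3277, mR=-1484/3277
obs B: pose=(0,3,N) → sL=20/49, sR=4/13, mL=228/637, mR=-358/637
sensor matrix S = [[8/29, 40/113], [20/49, 4/13]]; det S = -124416/2087449
solve [mL_A; mL_B] = S·[w00; w01] and [mR_A; mR_B] = S·[w10; w11]:
  w00 = 1/2, w01 = 1/2, w10 = -1, w11 = -1/2

1/2 1/2 -1 -1/2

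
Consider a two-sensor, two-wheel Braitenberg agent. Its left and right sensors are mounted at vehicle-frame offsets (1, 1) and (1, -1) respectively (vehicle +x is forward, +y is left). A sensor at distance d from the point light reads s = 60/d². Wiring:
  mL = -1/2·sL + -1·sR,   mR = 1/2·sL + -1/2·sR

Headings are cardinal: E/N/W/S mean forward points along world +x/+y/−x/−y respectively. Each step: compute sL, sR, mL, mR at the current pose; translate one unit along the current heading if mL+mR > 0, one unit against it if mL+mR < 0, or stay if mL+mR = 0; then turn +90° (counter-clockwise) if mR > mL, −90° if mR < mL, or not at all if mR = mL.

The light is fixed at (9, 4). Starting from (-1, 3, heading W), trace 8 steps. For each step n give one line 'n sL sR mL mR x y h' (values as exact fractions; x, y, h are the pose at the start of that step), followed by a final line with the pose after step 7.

0 12/25 60/121 -2226/3025 -24/3025 -1 3 W
1 15/17 15/26 -225/221 135/884 0 3 S
2 12/13 12/13 -18/13 0 0 4 E
3 30/61 30/41 -2445/2501 -300/2501 -1 4 N
4 12/25 60/121 -2226/3025 -24/3025 -1 3 W
5 15/17 15/26 -225/221 135/884 0 3 S
6 12/13 12/13 -18/13 0 0 4 E
7 30/61 30/41 -2445/2501 -300/2501 -1 4 N
final -1 3 W

n=0: pose=(-1,3,W); sL=12/25, sR=60/121; mL=-2226/3025, mR=-24/3025; mL+mR=-90/121 → advance -1; mR−mL=2202/3025 → turn +1·90°
n=1: pose=(0,3,S); sL=15/17, sR=15/26; mL=-225/221, mR=135/884; mL+mR=-45/52 → advance -1; mR−mL=1035/884 → turn +1·90°
n=2: pose=(0,4,E); sL=12/13, sR=12/13; mL=-18/13, mR=0; mL+mR=-18/13 → advance -1; mR−mL=18/13 → turn +1·90°
n=3: pose=(-1,4,N); sL=30/61, sR=30/41; mL=-2445/2501, mR=-300/2501; mL+mR=-45/41 → advance -1; mR−mL=2145/2501 → turn +1·90°
n=4: pose=(-1,3,W); sL=12/25, sR=60/121; mL=-2226/3025, mR=-24/3025; mL+mR=-90/121 → advance -1; mR−mL=2202/3025 → turn +1·90°
n=5: pose=(0,3,S); sL=15/17, sR=15/26; mL=-225/221, mR=135/884; mL+mR=-45/52 → advance -1; mR−mL=1035/884 → turn +1·90°
n=6: pose=(0,4,E); sL=12/13, sR=12/13; mL=-18/13, mR=0; mL+mR=-18/13 → advance -1; mR−mL=18/13 → turn +1·90°
n=7: pose=(-1,4,N); sL=30/61, sR=30/41; mL=-2445/2501, mR=-300/2501; mL+mR=-45/41 → advance -1; mR−mL=2145/2501 → turn +1·90°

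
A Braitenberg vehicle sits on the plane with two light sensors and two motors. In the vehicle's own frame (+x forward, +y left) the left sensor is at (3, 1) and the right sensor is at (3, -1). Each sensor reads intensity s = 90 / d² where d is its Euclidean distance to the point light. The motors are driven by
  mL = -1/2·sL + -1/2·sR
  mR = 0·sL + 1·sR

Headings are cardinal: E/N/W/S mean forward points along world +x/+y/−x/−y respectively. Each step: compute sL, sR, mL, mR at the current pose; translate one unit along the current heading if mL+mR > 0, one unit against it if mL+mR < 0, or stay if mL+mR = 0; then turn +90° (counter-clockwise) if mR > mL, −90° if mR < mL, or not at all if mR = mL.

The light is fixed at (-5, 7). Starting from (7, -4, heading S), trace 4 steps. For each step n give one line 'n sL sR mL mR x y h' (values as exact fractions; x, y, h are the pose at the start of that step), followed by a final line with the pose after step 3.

0 18/73 90/317 -6138/23141 90/317 7 -4 S
1 45/173 45/197 -8325/34081 45/197 7 -5 E
2 90/181 2/5 -406/905 2/5 6 -5 N
3 9/26 45/104 -81/208 45/104 6 -6 W
final 5 -6 S

n=0: pose=(7,-4,S); sL=18/73, sR=90/317; mL=-6138/23141, mR=90/317; mL+mR=432/23141 → advance +1; mR−mL=12708/23141 → turn +1·90°
n=1: pose=(7,-5,E); sL=45/173, sR=45/197; mL=-8325/34081, mR=45/197; mL+mR=-540/34081 → advance -1; mR−mL=16110/34081 → turn +1·90°
n=2: pose=(6,-5,N); sL=90/181, sR=2/5; mL=-406/905, mR=2/5; mL+mR=-44/905 → advance -1; mR−mL=768/905 → turn +1·90°
n=3: pose=(6,-6,W); sL=9/26, sR=45/104; mL=-81/208, mR=45/104; mL+mR=9/208 → advance +1; mR−mL=171/208 → turn +1·90°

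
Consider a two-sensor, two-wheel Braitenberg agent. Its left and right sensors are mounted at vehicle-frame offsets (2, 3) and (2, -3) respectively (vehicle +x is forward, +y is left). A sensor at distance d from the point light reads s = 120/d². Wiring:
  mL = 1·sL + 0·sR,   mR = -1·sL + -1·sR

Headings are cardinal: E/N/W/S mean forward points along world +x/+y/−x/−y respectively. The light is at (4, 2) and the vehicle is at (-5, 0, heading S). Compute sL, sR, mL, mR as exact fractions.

left sensor world pos  = (-2, -2); dL² = 52
right sensor world pos = (-8, -2); dR² = 160
sL = 120/52 = 30/13
sR = 120/160 = 3/4
mL = 1·sL + 0·sR = 30/13
mR = -1·sL + -1·sR = -159/52

30/13 3/4 30/13 -159/52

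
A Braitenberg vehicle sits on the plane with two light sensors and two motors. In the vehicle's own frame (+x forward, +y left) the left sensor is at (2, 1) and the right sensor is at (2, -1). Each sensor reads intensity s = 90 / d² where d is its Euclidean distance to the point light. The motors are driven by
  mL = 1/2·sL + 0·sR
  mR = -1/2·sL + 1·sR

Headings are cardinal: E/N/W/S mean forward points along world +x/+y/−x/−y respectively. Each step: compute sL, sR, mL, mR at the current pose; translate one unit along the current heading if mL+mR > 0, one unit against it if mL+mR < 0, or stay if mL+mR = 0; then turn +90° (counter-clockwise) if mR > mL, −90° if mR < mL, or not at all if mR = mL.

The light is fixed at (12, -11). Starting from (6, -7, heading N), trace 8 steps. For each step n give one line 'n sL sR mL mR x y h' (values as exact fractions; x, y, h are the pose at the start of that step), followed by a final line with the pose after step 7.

n=0: pose=(6,-7,N); sL=18/17, sR=90/61; mL=9/17, mR=981/1037; mL+mR=90/61 → advance +1; mR−mL=432/1037 → turn +1·90°
n=1: pose=(6,-6,W); sL=9/8, sR=9/10; mL=9/16, mR=27/80; mL+mR=9/10 → advance +1; mR−mL=-9/40 → turn -1·90°
n=2: pose=(5,-6,N); sL=90/113, sR=18/17; mL=45/113, mR=1269/1921; mL+mR=18/17 → advance +1; mR−mL=504/1921 → turn +1·90°
n=3: pose=(5,-5,W); sL=45/53, sR=9/13; mL=45/106, mR=369/1378; mL+mR=9/13 → advance +1; mR−mL=-108/689 → turn -1·90°
n=4: pose=(4,-5,N); sL=18/29, sR=90/113; mL=9/29, mR=1593/3277; mL+mR=90/113 → advance +1; mR−mL=576/3277 → turn +1·90°
n=5: pose=(4,-4,W); sL=45/68, sR=45/82; mL=45/136, mR=1215/5576; mL+mR=45/82 → advance +1; mR−mL=-315/2788 → turn -1·90°
n=6: pose=(3,-4,N); sL=90/181, sR=18/29; mL=45/181, mR=1953/5249; mL+mR=18/29 → advance +1; mR−mL=648/5249 → turn +1·90°
n=7: pose=(3,-3,W); sL=9/17, sR=45/101; mL=9/34, mR=621/3434; mL+mR=45/101 → advance +1; mR−mL=-144/1717 → turn -1·90°

0 18/17 90/61 9/17 981/1037 6 -7 N
1 9/8 9/10 9/16 27/80 6 -6 W
2 90/113 18/17 45/113 1269/1921 5 -6 N
3 45/53 9/13 45/106 369/1378 5 -5 W
4 18/29 90/113 9/29 1593/3277 4 -5 N
5 45/68 45/82 45/136 1215/5576 4 -4 W
6 90/181 18/29 45/181 1953/5249 3 -4 N
7 9/17 45/101 9/34 621/3434 3 -3 W
final 2 -3 N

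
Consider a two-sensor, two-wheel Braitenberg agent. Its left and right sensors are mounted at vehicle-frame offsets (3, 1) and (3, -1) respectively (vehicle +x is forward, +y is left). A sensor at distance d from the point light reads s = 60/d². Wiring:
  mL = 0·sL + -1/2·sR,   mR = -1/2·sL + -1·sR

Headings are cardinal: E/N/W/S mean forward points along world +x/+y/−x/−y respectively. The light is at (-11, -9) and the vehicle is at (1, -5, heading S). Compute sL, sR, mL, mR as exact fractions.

left sensor world pos  = (2, -8); dL² = 170
right sensor world pos = (0, -8); dR² = 122
sL = 60/170 = 6/17
sR = 60/122 = 30/61
mL = 0·sL + -1/2·sR = -15/61
mR = -1/2·sL + -1·sR = -693/1037

6/17 30/61 -15/61 -693/1037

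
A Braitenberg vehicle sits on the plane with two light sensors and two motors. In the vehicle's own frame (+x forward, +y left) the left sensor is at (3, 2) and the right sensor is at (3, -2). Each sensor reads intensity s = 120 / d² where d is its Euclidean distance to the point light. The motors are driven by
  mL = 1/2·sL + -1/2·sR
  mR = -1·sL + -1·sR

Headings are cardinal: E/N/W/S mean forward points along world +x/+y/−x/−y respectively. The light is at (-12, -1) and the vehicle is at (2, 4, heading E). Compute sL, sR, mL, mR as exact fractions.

60/169 60/149 -600/25181 -19080/25181

left sensor world pos  = (5, 6); dL² = 338
right sensor world pos = (5, 2); dR² = 298
sL = 120/338 = 60/169
sR = 120/298 = 60/149
mL = 1/2·sL + -1/2·sR = -600/25181
mR = -1·sL + -1·sR = -19080/25181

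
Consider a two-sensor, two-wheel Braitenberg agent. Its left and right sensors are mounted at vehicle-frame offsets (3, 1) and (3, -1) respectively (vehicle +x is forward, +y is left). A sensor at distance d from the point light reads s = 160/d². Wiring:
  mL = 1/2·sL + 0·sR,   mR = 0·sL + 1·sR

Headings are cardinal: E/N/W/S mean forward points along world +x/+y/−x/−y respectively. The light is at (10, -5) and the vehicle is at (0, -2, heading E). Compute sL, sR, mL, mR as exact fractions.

left sensor world pos  = (3, -1); dL² = 65
right sensor world pos = (3, -3); dR² = 53
sL = 160/65 = 32/13
sR = 160/53 = 160/53
mL = 1/2·sL + 0·sR = 16/13
mR = 0·sL + 1·sR = 160/53

32/13 160/53 16/13 160/53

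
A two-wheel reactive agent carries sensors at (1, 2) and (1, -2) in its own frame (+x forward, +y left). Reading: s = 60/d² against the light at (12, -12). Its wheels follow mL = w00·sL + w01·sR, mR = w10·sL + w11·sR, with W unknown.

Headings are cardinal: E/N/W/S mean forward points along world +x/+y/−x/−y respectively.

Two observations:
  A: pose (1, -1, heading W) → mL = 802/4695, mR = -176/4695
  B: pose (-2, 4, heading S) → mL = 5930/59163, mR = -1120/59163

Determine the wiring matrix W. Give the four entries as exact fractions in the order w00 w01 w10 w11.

obs A: pose=(1,-1,W) → sL=4/15, sR=60/313, mL=802/4695, mR=-176/4695
obs B: pose=(-2,4,S) → sL=20/123, sR=60/481, mL=5930/59163, mR=-1120/59163
sensor matrix S = [[4/15, 60/313], [20/123, 60/481]]; det S = 12928/6172673
solve [mL_A; mL_B] = S·[w00; w01] and [mR_A; mR_B] = S·[w10; w11]:
  w00 = 1, w01 = -1/2, w10 = -1/2, w11 = 1/2

1 -1/2 -1/2 1/2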